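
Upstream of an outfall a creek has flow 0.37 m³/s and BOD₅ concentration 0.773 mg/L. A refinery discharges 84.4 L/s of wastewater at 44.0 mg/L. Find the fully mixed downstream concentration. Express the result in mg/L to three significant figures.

84.4 L/s = 0.0844 m³/s.
Conservation of mass across the mixing zone: C = (0.0844·44 + 0.37·0.773) / (0.0844 + 0.37) = 4/0.4544 = 8.802 mg/L.

8.80 mg/L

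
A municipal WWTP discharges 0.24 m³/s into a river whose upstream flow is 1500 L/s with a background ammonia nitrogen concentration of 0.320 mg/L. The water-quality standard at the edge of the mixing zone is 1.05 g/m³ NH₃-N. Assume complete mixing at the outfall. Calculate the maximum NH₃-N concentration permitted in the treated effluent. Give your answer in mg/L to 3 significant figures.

1500 L/s = 1.5 m³/s.
Mass balance: 1.05·1.74 = 0.24·Cₑ + 1.5·0.32.
Cₑ = (1.827 − 0.48) / 0.24 = 5.612 mg/L.

5.61 mg/L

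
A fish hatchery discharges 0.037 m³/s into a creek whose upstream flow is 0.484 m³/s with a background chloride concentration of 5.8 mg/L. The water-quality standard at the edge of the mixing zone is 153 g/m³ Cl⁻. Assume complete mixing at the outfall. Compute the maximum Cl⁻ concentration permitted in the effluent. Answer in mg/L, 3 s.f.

2080 mg/L

Mass balance: 153·0.521 = 0.037·Cₑ + 0.484·5.8.
Cₑ = (79.71 − 2.807) / 0.037 = 2079 mg/L.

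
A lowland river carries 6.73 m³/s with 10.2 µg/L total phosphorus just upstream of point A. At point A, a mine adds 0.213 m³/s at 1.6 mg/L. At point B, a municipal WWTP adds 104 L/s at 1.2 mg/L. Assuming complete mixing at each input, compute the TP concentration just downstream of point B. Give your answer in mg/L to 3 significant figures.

0.0758 mg/L

10.2 µg/L = 0.0102 mg/L.
After input A: C = (6.73·0.0102 + 0.213·1.6) / 6.943 = 0.05897 mg/L.
104 L/s = 0.104 m³/s.
After input B: C = (6.943·0.05897 + 0.104·1.2) / 7.047 = 0.07581 mg/L.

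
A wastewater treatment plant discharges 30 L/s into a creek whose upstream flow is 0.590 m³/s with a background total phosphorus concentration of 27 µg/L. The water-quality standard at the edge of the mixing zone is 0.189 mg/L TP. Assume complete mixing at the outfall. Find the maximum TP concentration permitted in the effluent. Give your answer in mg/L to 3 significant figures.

3.38 mg/L

30 L/s = 0.03 m³/s.
27 µg/L = 0.027 mg/L.
Mass balance: 0.189·0.62 = 0.03·Cₑ + 0.59·0.027.
Cₑ = (0.1172 − 0.01593) / 0.03 = 3.375 mg/L.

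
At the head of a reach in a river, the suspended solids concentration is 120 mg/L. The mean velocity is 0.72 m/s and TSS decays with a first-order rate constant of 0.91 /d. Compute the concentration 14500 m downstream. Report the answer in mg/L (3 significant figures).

97.1 mg/L

Travel time t = 14500 m / 0.72 m/s = 1.45e+04/0.72 = 2.014e+04 s = 0.2331 d.
First-order decay: C = 120·exp(−0.91·0.2331) = 120·0.8089 = 97.06 mg/L.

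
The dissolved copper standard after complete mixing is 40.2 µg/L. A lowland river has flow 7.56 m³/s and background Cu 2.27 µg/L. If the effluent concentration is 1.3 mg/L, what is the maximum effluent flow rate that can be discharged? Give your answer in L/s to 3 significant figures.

228 L/s

2.27 µg/L = 0.00227 mg/L.
40.2 µg/L = 0.0402 mg/L.
Mass balance at complete mixing: C_std·(Q_w + Q_r) = Q_w·C_e + Q_r·C_b.
Rearranging, Q_w = Q_r·(C_std − C_b)/(C_e − C_std) = 7.56·(0.0402 − 0.00227) / (1.3 − 0.0402) = 0.2276 m³/s.
= 227.6 L/s.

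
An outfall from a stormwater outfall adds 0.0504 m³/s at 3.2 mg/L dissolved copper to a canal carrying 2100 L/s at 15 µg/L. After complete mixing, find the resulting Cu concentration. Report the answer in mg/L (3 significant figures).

2100 L/s = 2.1 m³/s.
15 µg/L = 0.015 mg/L.
Flow-weighted mixing gives C = (0.0504·3.2 + 2.1·0.015) / (0.0504 + 2.1) = 0.1928/2.15 = 0.08965 mg/L.

0.0896 mg/L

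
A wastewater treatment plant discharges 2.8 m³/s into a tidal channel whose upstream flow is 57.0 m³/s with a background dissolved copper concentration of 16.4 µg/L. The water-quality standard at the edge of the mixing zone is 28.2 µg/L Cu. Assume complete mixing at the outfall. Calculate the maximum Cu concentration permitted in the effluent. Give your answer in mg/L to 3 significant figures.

0.268 mg/L

16.4 µg/L = 0.0164 mg/L.
28.2 µg/L = 0.0282 mg/L.
Mass balance: 0.0282·59.8 = 2.8·Cₑ + 57·0.0164.
Cₑ = (1.686 − 0.9348) / 2.8 = 0.2684 mg/L.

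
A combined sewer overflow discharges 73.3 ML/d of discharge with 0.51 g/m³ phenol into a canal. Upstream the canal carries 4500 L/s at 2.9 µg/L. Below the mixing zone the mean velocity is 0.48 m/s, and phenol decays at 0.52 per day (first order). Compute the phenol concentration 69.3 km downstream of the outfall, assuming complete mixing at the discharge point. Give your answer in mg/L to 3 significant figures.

73.3 ML/d = 0.8484 m³/s.
4500 L/s = 4.5 m³/s.
2.9 µg/L = 0.0029 mg/L.
After complete mixing, C₀ = (0.8484·0.51 + 4.5·0.0029) / 5.348 = 0.08334 mg/L.
Travel time t = 6.93e+04 m / 0.48 m/s = 1.444e+05 s = 1.671 d.
C = 0.08334·exp(−0.52·1.671) = 0.08334·0.4194 = 0.03495 mg/L.

0.0350 mg/L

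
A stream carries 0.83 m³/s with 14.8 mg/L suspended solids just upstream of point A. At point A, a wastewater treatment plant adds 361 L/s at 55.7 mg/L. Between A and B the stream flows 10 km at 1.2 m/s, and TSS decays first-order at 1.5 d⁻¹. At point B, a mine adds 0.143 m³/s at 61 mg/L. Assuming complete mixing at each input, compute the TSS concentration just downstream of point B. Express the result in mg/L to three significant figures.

361 L/s = 0.361 m³/s.
After input A: C = (0.83·14.8 + 0.361·55.7) / 1.191 = 27.2 mg/L.
Over the 10 km reach to input B (t = 8333 s = 0.09645 d), decay gives C = 27.2·exp(−1.5·0.09645) = 23.53 mg/L.
After input B: C = (1.191·23.53 + 0.143·61) / 1.334 = 27.55 mg/L.

27.5 mg/L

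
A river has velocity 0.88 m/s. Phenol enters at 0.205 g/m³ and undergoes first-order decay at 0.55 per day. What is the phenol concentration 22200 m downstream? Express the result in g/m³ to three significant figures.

0.175 g/m³

Travel time t = 22200 m / 0.88 m/s = 2.22e+04/0.88 = 2.523e+04 s = 0.292 d.
First-order decay: C = 0.205·exp(−0.55·0.292) = 0.205·0.8516 = 0.1746 g/m³.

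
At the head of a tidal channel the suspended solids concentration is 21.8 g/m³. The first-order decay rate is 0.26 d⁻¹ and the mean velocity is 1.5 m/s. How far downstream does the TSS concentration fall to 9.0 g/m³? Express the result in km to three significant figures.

From C = C₀·e^(−kt), t = ln(C₀/C)/k = ln(21.8/9.0)/0.26 = 0.8847/0.26 = 3.403 d.
Distance = v·t = 1.5 m/s × 2.94e+05 s = 4.41e+05 m = 441 km.

441 km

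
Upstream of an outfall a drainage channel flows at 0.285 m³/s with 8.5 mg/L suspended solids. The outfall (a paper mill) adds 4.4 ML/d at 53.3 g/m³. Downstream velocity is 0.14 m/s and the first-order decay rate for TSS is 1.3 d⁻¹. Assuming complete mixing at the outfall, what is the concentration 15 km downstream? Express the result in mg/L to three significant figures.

3.05 mg/L

4.4 ML/d = 0.05093 m³/s.
After complete mixing, C₀ = (0.05093·53.3 + 0.285·8.5) / 0.3359 = 15.29 mg/L.
Travel time t = 1.5e+04 m / 0.14 m/s = 1.071e+05 s = 1.24 d.
C = 15.29·exp(−1.3·1.24) = 15.29·0.1995 = 3.05 mg/L.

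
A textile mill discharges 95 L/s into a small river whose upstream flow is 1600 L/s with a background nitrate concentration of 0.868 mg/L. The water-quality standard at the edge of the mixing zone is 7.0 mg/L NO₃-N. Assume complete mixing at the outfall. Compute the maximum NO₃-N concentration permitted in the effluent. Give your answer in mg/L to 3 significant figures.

95 L/s = 0.095 m³/s.
1600 L/s = 1.6 m³/s.
Mass balance: 7·1.695 = 0.095·Cₑ + 1.6·0.868.
Cₑ = (11.87 − 1.389) / 0.095 = 110.3 mg/L.

110 mg/L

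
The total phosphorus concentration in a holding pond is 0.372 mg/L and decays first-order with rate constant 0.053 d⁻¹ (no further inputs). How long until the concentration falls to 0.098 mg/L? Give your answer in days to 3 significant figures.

t = ln(C₀/C)/k = ln(0.372/0.098)/0.053 = 1.334/0.053 = 25.17 d.

25.2 d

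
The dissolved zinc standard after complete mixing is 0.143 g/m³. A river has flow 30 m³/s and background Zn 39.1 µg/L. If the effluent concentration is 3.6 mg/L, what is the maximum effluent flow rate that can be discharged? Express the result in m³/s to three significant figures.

39.1 µg/L = 0.0391 mg/L.
Mass balance at complete mixing: C_std·(Q_w + Q_r) = Q_w·C_e + Q_r·C_b.
Rearranging, Q_w = Q_r·(C_std − C_b)/(C_e − C_std) = 30·(0.143 − 0.0391) / (3.6 − 0.143) = 0.9016 m³/s.

0.902 m³/s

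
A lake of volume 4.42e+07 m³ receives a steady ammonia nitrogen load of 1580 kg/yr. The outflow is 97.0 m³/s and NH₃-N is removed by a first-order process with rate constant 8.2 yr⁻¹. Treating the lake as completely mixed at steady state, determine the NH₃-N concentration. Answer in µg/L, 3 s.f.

Outflow Q = 97.0 m³/s × 3.156e+07 s/yr = 3.061e+09 m³/yr.
Steady-state CSTR mass balance: W = Q·C + k·V·C, so C = W/(Q + kV).
Q + kV = 3.061e+09 + 8.2·4.42e+07 = 3.424e+09 m³/yr.
C = 1580/3.424e+09 = 4.615e-07 kg/m³ = 0.0004615 mg/L = 0.4615 µg/L.

0.462 µg/L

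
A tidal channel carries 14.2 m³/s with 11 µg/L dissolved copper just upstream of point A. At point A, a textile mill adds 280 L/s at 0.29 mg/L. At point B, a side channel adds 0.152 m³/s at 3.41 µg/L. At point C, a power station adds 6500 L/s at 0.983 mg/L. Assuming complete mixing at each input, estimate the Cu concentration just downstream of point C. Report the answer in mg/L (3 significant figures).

11 µg/L = 0.011 mg/L.
280 L/s = 0.28 m³/s.
After input A: C = (14.2·0.011 + 0.28·0.29) / 14.48 = 0.0164 mg/L.
3.41 µg/L = 0.00341 mg/L.
After input B: C = (14.48·0.0164 + 0.152·0.00341) / 14.63 = 0.01626 mg/L.
6500 L/s = 6.5 m³/s.
After input C: C = (14.63·0.01626 + 6.5·0.983) / 21.13 = 0.3136 mg/L.

0.314 mg/L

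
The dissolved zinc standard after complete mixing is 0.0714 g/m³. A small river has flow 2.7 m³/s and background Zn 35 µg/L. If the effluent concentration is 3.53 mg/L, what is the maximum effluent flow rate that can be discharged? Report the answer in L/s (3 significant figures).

35 µg/L = 0.035 mg/L.
Mass balance at complete mixing: C_std·(Q_w + Q_r) = Q_w·C_e + Q_r·C_b.
Rearranging, Q_w = Q_r·(C_std − C_b)/(C_e − C_std) = 2.7·(0.0714 − 0.035) / (3.53 − 0.0714) = 0.02842 m³/s.
= 28.42 L/s.

28.4 L/s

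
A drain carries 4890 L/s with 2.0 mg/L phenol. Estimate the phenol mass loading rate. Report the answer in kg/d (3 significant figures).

4890 L/s = 4.89 m³/s.
Mass flux = Q·C = 4.89 m³/s × 2 g/m³ = 9.78 g/s.
= 9.78 g/s × 86.4 = 845 kg/d.

845 kg/d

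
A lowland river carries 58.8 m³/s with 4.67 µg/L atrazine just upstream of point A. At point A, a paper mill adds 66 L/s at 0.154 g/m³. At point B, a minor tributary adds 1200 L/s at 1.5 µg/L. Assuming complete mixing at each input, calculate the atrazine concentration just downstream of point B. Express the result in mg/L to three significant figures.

4.67 µg/L = 0.00467 mg/L.
66 L/s = 0.066 m³/s.
After input A: C = (58.8·0.00467 + 0.066·0.154) / 58.87 = 0.004837 mg/L.
1200 L/s = 1.2 m³/s.
1.5 µg/L = 0.0015 mg/L.
After input B: C = (58.87·0.004837 + 1.2·0.0015) / 60.07 = 0.004771 mg/L.

0.00477 mg/L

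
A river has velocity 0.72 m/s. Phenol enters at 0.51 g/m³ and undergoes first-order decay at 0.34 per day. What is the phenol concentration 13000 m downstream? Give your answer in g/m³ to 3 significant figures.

Travel time t = 13000 m / 0.72 m/s = 1.3e+04/0.72 = 1.806e+04 s = 0.209 d.
First-order decay: C = 0.51·exp(−0.34·0.209) = 0.51·0.9314 = 0.475 g/m³.

0.475 g/m³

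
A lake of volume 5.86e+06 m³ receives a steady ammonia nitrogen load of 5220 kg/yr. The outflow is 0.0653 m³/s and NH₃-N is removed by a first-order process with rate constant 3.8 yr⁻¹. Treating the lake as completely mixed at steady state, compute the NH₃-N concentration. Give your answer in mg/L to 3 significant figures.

Outflow Q = 0.0653 m³/s × 3.156e+07 s/yr = 2.061e+06 m³/yr.
Steady-state CSTR mass balance: W = Q·C + k·V·C, so C = W/(Q + kV).
Q + kV = 2.061e+06 + 3.8·5.86e+06 = 2.433e+07 m³/yr.
C = 5220/2.433e+07 = 0.0002146 kg/m³ = 0.2146 mg/L.

0.215 mg/L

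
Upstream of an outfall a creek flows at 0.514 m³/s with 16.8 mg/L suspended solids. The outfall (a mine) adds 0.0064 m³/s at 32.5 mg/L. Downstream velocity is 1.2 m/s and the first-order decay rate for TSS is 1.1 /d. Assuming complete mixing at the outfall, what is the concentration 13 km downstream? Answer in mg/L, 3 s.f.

14.8 mg/L

After complete mixing, C₀ = (0.0064·32.5 + 0.514·16.8) / 0.5204 = 16.99 mg/L.
Travel time t = 1.3e+04 m / 1.2 m/s = 1.083e+04 s = 0.1254 d.
C = 16.99·exp(−1.1·0.1254) = 16.99·0.8712 = 14.8 mg/L.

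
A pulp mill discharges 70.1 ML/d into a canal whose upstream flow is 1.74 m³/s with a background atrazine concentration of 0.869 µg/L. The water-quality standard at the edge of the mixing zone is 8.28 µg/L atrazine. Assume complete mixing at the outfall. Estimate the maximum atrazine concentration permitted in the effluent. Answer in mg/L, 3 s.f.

0.0242 mg/L

70.1 ML/d = 0.8113 m³/s.
0.869 µg/L = 0.000869 mg/L.
8.28 µg/L = 0.00828 mg/L.
Mass balance: 0.00828·2.551 = 0.8113·Cₑ + 1.74·0.000869.
Cₑ = (0.02113 − 0.001512) / 0.8113 = 0.02417 mg/L.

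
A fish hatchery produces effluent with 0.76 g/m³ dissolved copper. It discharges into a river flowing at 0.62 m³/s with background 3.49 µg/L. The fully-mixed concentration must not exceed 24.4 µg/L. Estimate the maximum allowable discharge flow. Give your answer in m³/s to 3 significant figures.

3.49 µg/L = 0.00349 mg/L.
24.4 µg/L = 0.0244 mg/L.
Mass balance at complete mixing: C_std·(Q_w + Q_r) = Q_w·C_e + Q_r·C_b.
Rearranging, Q_w = Q_r·(C_std − C_b)/(C_e − C_std) = 0.62·(0.0244 − 0.00349) / (0.76 − 0.0244) = 0.01762 m³/s.

0.0176 m³/s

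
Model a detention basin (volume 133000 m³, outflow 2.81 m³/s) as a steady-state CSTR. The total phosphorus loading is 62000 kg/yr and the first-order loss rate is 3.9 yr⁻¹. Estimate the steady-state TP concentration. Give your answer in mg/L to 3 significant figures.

Outflow Q = 2.81 m³/s × 3.156e+07 s/yr = 8.868e+07 m³/yr.
Steady-state CSTR mass balance: W = Q·C + k·V·C, so C = W/(Q + kV).
Q + kV = 8.868e+07 + 3.9·133000 = 8.92e+07 m³/yr.
C = 62000/8.92e+07 = 0.0006951 kg/m³ = 0.6951 mg/L.

0.695 mg/L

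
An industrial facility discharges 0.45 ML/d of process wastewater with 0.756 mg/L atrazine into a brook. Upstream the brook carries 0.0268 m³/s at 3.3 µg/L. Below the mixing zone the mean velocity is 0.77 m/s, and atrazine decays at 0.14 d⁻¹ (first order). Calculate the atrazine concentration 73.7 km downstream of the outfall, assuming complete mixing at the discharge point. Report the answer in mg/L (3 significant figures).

0.45 ML/d = 0.005208 m³/s.
3.3 µg/L = 0.0033 mg/L.
After complete mixing, C₀ = (0.005208·0.756 + 0.0268·0.0033) / 0.03201 = 0.1258 mg/L.
Travel time t = 7.37e+04 m / 0.77 m/s = 9.571e+04 s = 1.108 d.
C = 0.1258·exp(−0.14·1.108) = 0.1258·0.8563 = 0.1077 mg/L.

0.108 mg/L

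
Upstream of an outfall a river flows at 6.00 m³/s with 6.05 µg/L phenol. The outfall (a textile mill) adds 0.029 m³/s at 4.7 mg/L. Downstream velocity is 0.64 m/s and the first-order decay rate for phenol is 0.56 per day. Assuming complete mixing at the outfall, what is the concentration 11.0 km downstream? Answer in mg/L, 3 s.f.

6.05 µg/L = 0.00605 mg/L.
After complete mixing, C₀ = (0.029·4.7 + 6·0.00605) / 6.029 = 0.02863 mg/L.
Travel time t = 1.1e+04 m / 0.64 m/s = 1.719e+04 s = 0.1989 d.
C = 0.02863·exp(−0.56·0.1989) = 0.02863·0.8946 = 0.02561 mg/L.

0.0256 mg/L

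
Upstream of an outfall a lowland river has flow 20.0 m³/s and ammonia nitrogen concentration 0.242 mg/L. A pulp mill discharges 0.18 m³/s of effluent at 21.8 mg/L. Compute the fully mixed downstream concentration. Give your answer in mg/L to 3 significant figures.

0.434 mg/L

By mass balance at complete mixing, C = (0.18·21.8 + 20·0.242) / (0.18 + 20) = 8.764/20.18 = 0.4343 mg/L.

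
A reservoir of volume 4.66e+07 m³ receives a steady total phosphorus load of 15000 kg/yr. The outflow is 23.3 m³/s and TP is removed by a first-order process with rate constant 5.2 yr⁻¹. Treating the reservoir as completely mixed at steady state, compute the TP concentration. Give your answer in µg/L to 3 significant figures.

Outflow Q = 23.3 m³/s × 3.156e+07 s/yr = 7.353e+08 m³/yr.
Steady-state CSTR mass balance: W = Q·C + k·V·C, so C = W/(Q + kV).
Q + kV = 7.353e+08 + 5.2·4.66e+07 = 9.776e+08 m³/yr.
C = 15000/9.776e+08 = 1.534e-05 kg/m³ = 0.01534 mg/L = 15.34 µg/L.

15.3 µg/L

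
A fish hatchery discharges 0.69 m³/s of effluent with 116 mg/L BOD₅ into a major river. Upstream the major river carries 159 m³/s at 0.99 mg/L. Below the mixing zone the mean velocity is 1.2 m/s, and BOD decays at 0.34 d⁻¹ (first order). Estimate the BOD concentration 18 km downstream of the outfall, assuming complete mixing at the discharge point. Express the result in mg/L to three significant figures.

1.40 mg/L

After complete mixing, C₀ = (0.69·116 + 159·0.99) / 159.7 = 1.487 mg/L.
Travel time t = 1.8e+04 m / 1.2 m/s = 1.5e+04 s = 0.1736 d.
C = 1.487·exp(−0.34·0.1736) = 1.487·0.9427 = 1.402 mg/L.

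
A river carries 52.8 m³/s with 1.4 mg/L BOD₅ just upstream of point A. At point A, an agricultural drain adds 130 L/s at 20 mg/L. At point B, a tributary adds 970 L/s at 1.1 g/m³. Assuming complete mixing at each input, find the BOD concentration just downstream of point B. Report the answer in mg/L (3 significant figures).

130 L/s = 0.13 m³/s.
After input A: C = (52.8·1.4 + 0.13·20) / 52.93 = 1.446 mg/L.
970 L/s = 0.97 m³/s.
After input B: C = (52.93·1.446 + 0.97·1.1) / 53.9 = 1.439 mg/L.

1.44 mg/L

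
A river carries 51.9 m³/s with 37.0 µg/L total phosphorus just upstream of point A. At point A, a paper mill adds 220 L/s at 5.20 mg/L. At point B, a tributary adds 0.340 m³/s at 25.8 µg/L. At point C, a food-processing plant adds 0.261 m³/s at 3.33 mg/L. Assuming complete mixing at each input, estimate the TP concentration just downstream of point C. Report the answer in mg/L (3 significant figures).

37.0 µg/L = 0.037 mg/L.
220 L/s = 0.22 m³/s.
After input A: C = (51.9·0.037 + 0.22·5.2) / 52.12 = 0.05879 mg/L.
25.8 µg/L = 0.0258 mg/L.
After input B: C = (52.12·0.05879 + 0.34·0.0258) / 52.46 = 0.05858 mg/L.
After input C: C = (52.46·0.05858 + 0.261·3.33) / 52.72 = 0.07477 mg/L.

0.0748 mg/L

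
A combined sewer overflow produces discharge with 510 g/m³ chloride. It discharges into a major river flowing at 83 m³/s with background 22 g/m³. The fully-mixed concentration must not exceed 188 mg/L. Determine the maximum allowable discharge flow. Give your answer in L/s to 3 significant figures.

Mass balance at complete mixing: C_std·(Q_w + Q_r) = Q_w·C_e + Q_r·C_b.
Rearranging, Q_w = Q_r·(C_std − C_b)/(C_e − C_std) = 83·(188 − 22) / (510 − 188) = 42.79 m³/s.
= 4.279e+04 L/s.

42800 L/s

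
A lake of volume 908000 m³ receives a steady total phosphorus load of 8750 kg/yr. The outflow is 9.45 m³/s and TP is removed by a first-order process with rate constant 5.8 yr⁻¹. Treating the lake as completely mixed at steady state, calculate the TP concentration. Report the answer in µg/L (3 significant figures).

28.8 µg/L

Outflow Q = 9.45 m³/s × 3.156e+07 s/yr = 2.982e+08 m³/yr.
Steady-state CSTR mass balance: W = Q·C + k·V·C, so C = W/(Q + kV).
Q + kV = 2.982e+08 + 5.8·908000 = 3.035e+08 m³/yr.
C = 8750/3.035e+08 = 2.883e-05 kg/m³ = 0.02883 mg/L = 28.83 µg/L.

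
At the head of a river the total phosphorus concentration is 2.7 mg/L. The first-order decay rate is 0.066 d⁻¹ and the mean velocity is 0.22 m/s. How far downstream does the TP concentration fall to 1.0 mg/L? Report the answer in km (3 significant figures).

286 km

From C = C₀·e^(−kt), t = ln(C₀/C)/k = ln(2.7/1.0)/0.066 = 0.9933/0.066 = 15.05 d.
Distance = v·t = 0.22 m/s × 1.3e+06 s = 2.861e+05 m = 286.1 km.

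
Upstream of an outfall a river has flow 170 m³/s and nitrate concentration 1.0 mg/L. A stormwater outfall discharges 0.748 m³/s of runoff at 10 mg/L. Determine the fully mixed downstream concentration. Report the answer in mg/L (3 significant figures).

1.04 mg/L

By mass balance at complete mixing, C = (0.748·10 + 170·1) / (0.748 + 170) = 177.5/170.7 = 1.039 mg/L.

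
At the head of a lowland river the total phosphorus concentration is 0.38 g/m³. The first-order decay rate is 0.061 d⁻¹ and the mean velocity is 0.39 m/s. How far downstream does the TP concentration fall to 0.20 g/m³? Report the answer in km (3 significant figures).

355 km

From C = C₀·e^(−kt), t = ln(C₀/C)/k = ln(0.38/0.20)/0.061 = 0.6419/0.061 = 10.52 d.
Distance = v·t = 0.39 m/s × 9.091e+05 s = 3.546e+05 m = 354.6 km.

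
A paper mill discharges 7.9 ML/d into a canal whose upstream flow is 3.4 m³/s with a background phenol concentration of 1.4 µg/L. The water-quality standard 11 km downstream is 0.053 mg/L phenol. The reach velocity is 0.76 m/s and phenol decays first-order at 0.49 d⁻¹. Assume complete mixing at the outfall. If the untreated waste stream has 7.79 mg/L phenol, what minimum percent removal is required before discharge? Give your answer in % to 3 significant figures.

72.5 %

7.9 ML/d = 0.09144 m³/s.
1.4 µg/L = 0.0014 mg/L.
Travel time to the compliance point: t = 1.1e+04/0.76 = 1.447e+04 s = 0.1675 d; decay factor exp(−0.49·0.1675) = 0.9212.
So the concentration just after mixing may be at most 0.053/0.9212 = 0.05753 mg/L.
Mass balance: 0.05753·3.491 = 0.09144·Cₑ + 3.4·0.0014.
Cₑ = (0.2009 − 0.00476) / 0.09144 = 2.145 mg/L.
Required removal = 1 − 2.145/7.79 = 72.47 %.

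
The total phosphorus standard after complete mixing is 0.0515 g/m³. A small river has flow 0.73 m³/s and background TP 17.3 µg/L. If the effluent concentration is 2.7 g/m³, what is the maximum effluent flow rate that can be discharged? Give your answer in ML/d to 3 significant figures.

17.3 µg/L = 0.0173 mg/L.
Mass balance at complete mixing: C_std·(Q_w + Q_r) = Q_w·C_e + Q_r·C_b.
Rearranging, Q_w = Q_r·(C_std − C_b)/(C_e − C_std) = 0.73·(0.0515 − 0.0173) / (2.7 − 0.0515) = 0.009426 m³/s.
= 0.8144 ML/d.

0.814 ML/d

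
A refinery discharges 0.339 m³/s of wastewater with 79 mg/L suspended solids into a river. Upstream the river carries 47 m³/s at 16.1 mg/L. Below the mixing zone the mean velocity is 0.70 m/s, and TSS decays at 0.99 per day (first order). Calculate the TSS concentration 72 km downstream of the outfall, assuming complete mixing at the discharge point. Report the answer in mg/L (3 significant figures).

5.09 mg/L

After complete mixing, C₀ = (0.339·79 + 47·16.1) / 47.34 = 16.55 mg/L.
Travel time t = 7.2e+04 m / 0.70 m/s = 1.029e+05 s = 1.19 d.
C = 16.55·exp(−0.99·1.19) = 16.55·0.3077 = 5.093 mg/L.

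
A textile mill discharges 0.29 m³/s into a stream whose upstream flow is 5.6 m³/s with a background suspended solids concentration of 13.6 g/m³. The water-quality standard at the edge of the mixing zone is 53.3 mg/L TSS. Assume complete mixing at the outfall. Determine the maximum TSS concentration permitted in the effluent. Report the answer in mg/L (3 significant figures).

Mass balance: 53.3·5.89 = 0.29·Cₑ + 5.6·13.6.
Cₑ = (313.9 − 76.16) / 0.29 = 819.9 mg/L.

820 mg/L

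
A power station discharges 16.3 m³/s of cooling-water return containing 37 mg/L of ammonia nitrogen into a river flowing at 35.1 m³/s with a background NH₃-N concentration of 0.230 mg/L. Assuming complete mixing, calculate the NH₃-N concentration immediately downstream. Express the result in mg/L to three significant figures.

11.9 mg/L

By mass balance at complete mixing, C = (16.3·37 + 35.1·0.23) / (16.3 + 35.1) = 611.2/51.4 = 11.89 mg/L.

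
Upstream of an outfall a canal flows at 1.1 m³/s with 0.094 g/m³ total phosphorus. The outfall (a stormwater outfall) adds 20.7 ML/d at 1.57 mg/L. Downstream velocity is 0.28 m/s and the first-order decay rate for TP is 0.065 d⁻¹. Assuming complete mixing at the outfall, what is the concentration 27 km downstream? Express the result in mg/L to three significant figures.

0.333 mg/L

20.7 ML/d = 0.2396 m³/s.
After complete mixing, C₀ = (0.2396·1.57 + 1.1·0.094) / 1.34 = 0.358 mg/L.
Travel time t = 2.7e+04 m / 0.28 m/s = 9.643e+04 s = 1.116 d.
C = 0.358·exp(−0.065·1.116) = 0.358·0.93 = 0.3329 mg/L.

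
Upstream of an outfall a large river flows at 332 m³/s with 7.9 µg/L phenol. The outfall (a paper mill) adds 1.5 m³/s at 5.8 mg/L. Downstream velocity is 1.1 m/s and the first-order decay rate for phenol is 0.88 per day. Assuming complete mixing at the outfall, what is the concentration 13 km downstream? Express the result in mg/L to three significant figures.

7.9 µg/L = 0.0079 mg/L.
After complete mixing, C₀ = (1.5·5.8 + 332·0.0079) / 333.5 = 0.03395 mg/L.
Travel time t = 1.3e+04 m / 1.1 m/s = 1.182e+04 s = 0.1368 d.
C = 0.03395·exp(−0.88·0.1368) = 0.03395·0.8866 = 0.0301 mg/L.

0.0301 mg/L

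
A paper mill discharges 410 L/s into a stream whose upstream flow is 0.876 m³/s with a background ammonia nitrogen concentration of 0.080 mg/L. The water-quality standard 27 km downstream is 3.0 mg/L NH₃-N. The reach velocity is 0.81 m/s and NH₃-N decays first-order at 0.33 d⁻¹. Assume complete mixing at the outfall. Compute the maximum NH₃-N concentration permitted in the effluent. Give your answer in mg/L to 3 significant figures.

410 L/s = 0.41 m³/s.
Travel time to the compliance point: t = 2.7e+04/0.81 = 3.333e+04 s = 0.3858 d; decay factor exp(−0.33·0.3858) = 0.8805.
So the concentration just after mixing may be at most 3/0.8805 = 3.407 mg/L.
Mass balance: 3.407·1.286 = 0.41·Cₑ + 0.876·0.08.
Cₑ = (4.382 − 0.07008) / 0.41 = 10.52 mg/L.

10.5 mg/L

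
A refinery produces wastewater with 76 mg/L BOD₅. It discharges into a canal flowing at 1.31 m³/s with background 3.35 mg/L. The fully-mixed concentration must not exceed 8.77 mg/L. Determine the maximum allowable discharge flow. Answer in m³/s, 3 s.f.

Mass balance at complete mixing: C_std·(Q_w + Q_r) = Q_w·C_e + Q_r·C_b.
Rearranging, Q_w = Q_r·(C_std − C_b)/(C_e − C_std) = 1.31·(8.77 − 3.35) / (76 − 8.77) = 0.1056 m³/s.

0.106 m³/s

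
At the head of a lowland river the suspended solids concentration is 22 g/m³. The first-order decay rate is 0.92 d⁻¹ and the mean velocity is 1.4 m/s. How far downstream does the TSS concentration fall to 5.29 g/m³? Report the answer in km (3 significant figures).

187 km

From C = C₀·e^(−kt), t = ln(C₀/C)/k = ln(22/5.29)/0.92 = 1.425/0.92 = 1.549 d.
Distance = v·t = 1.4 m/s × 1.338e+05 s = 1.874e+05 m = 187.4 km.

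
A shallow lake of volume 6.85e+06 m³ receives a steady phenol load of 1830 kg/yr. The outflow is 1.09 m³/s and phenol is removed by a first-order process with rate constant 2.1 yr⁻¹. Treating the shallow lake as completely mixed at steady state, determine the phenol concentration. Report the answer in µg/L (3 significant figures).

Outflow Q = 1.09 m³/s × 3.156e+07 s/yr = 3.44e+07 m³/yr.
Steady-state CSTR mass balance: W = Q·C + k·V·C, so C = W/(Q + kV).
Q + kV = 3.44e+07 + 2.1·6.85e+06 = 4.878e+07 m³/yr.
C = 1830/4.878e+07 = 3.751e-05 kg/m³ = 0.03751 mg/L = 37.51 µg/L.

37.5 µg/L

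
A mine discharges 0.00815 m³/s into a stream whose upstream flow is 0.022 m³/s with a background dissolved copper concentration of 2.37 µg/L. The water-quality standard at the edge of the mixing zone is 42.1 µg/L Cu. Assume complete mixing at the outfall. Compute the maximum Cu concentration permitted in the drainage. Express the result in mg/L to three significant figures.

2.37 µg/L = 0.00237 mg/L.
42.1 µg/L = 0.0421 mg/L.
Mass balance: 0.0421·0.03015 = 0.00815·Cₑ + 0.022·0.00237.
Cₑ = (0.001269 − 5.214e-05) / 0.00815 = 0.1493 mg/L.

0.149 mg/L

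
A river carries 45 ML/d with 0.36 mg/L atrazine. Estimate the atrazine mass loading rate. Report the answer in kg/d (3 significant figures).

16.2 kg/d

45 ML/d = 0.5208 m³/s.
Mass flux = Q·C = 0.5208 m³/s × 0.36 g/m³ = 0.1875 g/s.
= 0.1875 g/s × 86.4 = 16.2 kg/d.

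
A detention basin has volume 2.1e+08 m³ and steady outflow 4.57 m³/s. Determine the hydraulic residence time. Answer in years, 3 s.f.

Q = 4.57 m³/s × 3.156e+07 s/yr = 1.442e+08 m³/yr.
Hydraulic residence time τ = V/Q = 2.1e+08/1.442e+08 = 1.456 yr.

1.46 yr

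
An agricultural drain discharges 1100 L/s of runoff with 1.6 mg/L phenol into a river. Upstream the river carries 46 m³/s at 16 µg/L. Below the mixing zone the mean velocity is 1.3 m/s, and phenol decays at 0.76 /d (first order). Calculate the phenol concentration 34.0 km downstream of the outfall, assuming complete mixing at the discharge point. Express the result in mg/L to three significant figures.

1100 L/s = 1.1 m³/s.
16 µg/L = 0.016 mg/L.
After complete mixing, C₀ = (1.1·1.6 + 46·0.016) / 47.1 = 0.05299 mg/L.
Travel time t = 3.4e+04 m / 1.3 m/s = 2.615e+04 s = 0.3027 d.
C = 0.05299·exp(−0.76·0.3027) = 0.05299·0.7945 = 0.0421 mg/L.

0.0421 mg/L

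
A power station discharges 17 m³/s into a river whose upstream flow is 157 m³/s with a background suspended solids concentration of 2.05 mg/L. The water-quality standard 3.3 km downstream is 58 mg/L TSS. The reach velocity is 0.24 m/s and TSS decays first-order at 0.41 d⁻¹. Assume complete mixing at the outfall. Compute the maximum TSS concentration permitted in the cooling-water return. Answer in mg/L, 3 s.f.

615 mg/L

Travel time to the compliance point: t = 3300/0.24 = 1.375e+04 s = 0.1591 d; decay factor exp(−0.41·0.1591) = 0.9368.
So the concentration just after mixing may be at most 58/0.9368 = 61.91 mg/L.
Mass balance: 61.91·174 = 17·Cₑ + 157·2.05.
Cₑ = (1.077e+04 − 321.8) / 17 = 614.7 mg/L.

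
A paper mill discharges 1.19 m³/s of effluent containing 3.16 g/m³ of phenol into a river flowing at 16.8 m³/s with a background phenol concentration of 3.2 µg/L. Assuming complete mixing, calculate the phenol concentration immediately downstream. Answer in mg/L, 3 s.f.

3.2 µg/L = 0.0032 mg/L.
By mass balance at complete mixing, C = (1.19·3.16 + 16.8·0.0032) / (1.19 + 16.8) = 3.814/17.99 = 0.212 mg/L.

0.212 mg/L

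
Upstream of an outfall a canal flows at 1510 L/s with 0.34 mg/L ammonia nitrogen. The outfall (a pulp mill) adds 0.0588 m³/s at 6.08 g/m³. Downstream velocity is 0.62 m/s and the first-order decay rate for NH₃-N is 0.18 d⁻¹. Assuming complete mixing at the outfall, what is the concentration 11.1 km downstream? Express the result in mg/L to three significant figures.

0.535 mg/L

1510 L/s = 1.51 m³/s.
After complete mixing, C₀ = (0.0588·6.08 + 1.51·0.34) / 1.569 = 0.5551 mg/L.
Travel time t = 1.11e+04 m / 0.62 m/s = 1.79e+04 s = 0.2072 d.
C = 0.5551·exp(−0.18·0.2072) = 0.5551·0.9634 = 0.5348 mg/L.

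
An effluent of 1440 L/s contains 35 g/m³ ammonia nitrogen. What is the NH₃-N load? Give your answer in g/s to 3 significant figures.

50.4 g/s

1440 L/s = 1.44 m³/s.
Mass flux = Q·C = 1.44 m³/s × 35 g/m³ = 50.4 g/s.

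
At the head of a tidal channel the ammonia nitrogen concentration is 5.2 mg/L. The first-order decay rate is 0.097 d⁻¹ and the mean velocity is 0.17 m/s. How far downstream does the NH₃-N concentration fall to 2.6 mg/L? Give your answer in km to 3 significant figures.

105 km

From C = C₀·e^(−kt), t = ln(C₀/C)/k = ln(5.2/2.6)/0.097 = 0.6931/0.097 = 7.146 d.
Distance = v·t = 0.17 m/s × 6.174e+05 s = 1.05e+05 m = 105 km.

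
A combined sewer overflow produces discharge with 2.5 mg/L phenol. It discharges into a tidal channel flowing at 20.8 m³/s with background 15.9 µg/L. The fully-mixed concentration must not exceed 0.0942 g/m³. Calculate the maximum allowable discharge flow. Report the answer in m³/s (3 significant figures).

15.9 µg/L = 0.0159 mg/L.
Mass balance at complete mixing: C_std·(Q_w + Q_r) = Q_w·C_e + Q_r·C_b.
Rearranging, Q_w = Q_r·(C_std − C_b)/(C_e − C_std) = 20.8·(0.0942 − 0.0159) / (2.5 − 0.0942) = 0.677 m³/s.

0.677 m³/s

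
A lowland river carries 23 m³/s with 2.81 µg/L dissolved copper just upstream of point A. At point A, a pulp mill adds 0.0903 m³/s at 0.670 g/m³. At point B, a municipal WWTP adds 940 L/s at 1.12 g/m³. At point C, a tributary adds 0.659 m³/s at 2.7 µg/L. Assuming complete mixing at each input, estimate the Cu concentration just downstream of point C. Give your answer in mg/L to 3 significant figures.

2.81 µg/L = 0.00281 mg/L.
After input A: C = (23·0.00281 + 0.0903·0.67) / 23.09 = 0.005419 mg/L.
940 L/s = 0.94 m³/s.
After input B: C = (23.09·0.005419 + 0.94·1.12) / 24.03 = 0.04902 mg/L.
2.7 µg/L = 0.0027 mg/L.
After input C: C = (24.03·0.04902 + 0.659·0.0027) / 24.69 = 0.04778 mg/L.

0.0478 mg/L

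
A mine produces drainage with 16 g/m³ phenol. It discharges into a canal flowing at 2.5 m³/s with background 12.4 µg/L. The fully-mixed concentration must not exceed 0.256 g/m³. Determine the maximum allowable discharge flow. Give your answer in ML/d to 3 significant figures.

12.4 µg/L = 0.0124 mg/L.
Mass balance at complete mixing: C_std·(Q_w + Q_r) = Q_w·C_e + Q_r·C_b.
Rearranging, Q_w = Q_r·(C_std − C_b)/(C_e − C_std) = 2.5·(0.256 − 0.0124) / (16 − 0.256) = 0.03868 m³/s.
= 3.342 ML/d.

3.34 ML/d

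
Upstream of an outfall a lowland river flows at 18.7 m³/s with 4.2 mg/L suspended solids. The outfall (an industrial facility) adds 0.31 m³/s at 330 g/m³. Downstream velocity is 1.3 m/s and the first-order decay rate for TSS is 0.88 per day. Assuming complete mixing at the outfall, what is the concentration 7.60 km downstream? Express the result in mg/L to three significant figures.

After complete mixing, C₀ = (0.31·330 + 18.7·4.2) / 19.01 = 9.513 mg/L.
Travel time t = 7600 m / 1.3 m/s = 5846 s = 0.06766 d.
C = 9.513·exp(−0.88·0.06766) = 9.513·0.9422 = 8.963 mg/L.

8.96 mg/L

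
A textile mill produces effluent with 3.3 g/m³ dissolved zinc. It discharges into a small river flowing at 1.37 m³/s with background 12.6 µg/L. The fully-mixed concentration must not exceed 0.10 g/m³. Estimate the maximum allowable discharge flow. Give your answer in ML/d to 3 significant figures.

12.6 µg/L = 0.0126 mg/L.
Mass balance at complete mixing: C_std·(Q_w + Q_r) = Q_w·C_e + Q_r·C_b.
Rearranging, Q_w = Q_r·(C_std − C_b)/(C_e − C_std) = 1.37·(0.1 − 0.0126) / (3.3 − 0.1) = 0.03742 m³/s.
= 3.233 ML/d.

3.23 ML/d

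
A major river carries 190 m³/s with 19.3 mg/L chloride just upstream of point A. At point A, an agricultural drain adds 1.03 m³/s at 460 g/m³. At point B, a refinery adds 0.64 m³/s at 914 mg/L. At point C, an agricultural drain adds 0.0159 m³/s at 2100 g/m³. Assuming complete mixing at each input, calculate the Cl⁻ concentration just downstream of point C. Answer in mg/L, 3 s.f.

After input A: C = (190·19.3 + 1.03·460) / 191 = 21.68 mg/L.
After input B: C = (191·21.68 + 0.64·914) / 191.7 = 24.66 mg/L.
After input C: C = (191.7·24.66 + 0.0159·2100) / 191.7 = 24.83 mg/L.

24.8 mg/L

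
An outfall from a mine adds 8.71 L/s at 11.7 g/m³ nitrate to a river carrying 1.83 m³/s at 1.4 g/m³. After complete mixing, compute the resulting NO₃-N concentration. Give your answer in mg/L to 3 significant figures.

8.71 L/s = 0.00871 m³/s.
Conservation of mass across the mixing zone: C = (0.00871·11.7 + 1.83·1.4) / (0.00871 + 1.83) = 2.664/1.839 = 1.449 mg/L.

1.45 mg/L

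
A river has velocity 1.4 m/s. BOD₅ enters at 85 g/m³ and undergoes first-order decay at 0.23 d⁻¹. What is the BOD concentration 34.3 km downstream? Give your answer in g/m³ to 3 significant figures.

Travel time t = 34.3 km / 1.4 m/s = 3.43e+04/1.4 = 2.45e+04 s = 0.2836 d.
First-order decay: C = 85·exp(−0.23·0.2836) = 85·0.9369 = 79.63 g/m³.

79.6 g/m³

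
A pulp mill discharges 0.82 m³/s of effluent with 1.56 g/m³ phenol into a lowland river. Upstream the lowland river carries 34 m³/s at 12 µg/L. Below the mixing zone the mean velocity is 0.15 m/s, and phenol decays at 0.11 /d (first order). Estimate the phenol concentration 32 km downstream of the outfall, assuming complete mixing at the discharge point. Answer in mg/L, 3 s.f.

12 µg/L = 0.012 mg/L.
After complete mixing, C₀ = (0.82·1.56 + 34·0.012) / 34.82 = 0.04845 mg/L.
Travel time t = 3.2e+04 m / 0.15 m/s = 2.133e+05 s = 2.469 d.
C = 0.04845·exp(−0.11·2.469) = 0.04845·0.7622 = 0.03693 mg/L.

0.0369 mg/L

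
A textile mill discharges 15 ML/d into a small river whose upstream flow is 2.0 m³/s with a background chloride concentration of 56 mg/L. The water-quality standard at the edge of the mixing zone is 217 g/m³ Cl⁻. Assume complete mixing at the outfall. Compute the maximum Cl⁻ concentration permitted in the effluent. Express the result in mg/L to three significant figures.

2070 mg/L

15 ML/d = 0.1736 m³/s.
Mass balance: 217·2.174 = 0.1736·Cₑ + 2·56.
Cₑ = (471.7 − 112) / 0.1736 = 2072 mg/L.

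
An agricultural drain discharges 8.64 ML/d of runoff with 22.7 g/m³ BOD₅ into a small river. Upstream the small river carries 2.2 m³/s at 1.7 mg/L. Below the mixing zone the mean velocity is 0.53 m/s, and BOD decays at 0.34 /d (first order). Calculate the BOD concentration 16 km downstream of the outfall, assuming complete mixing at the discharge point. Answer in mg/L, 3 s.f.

2.32 mg/L

8.64 ML/d = 0.1 m³/s.
After complete mixing, C₀ = (0.1·22.7 + 2.2·1.7) / 2.3 = 2.613 mg/L.
Travel time t = 1.6e+04 m / 0.53 m/s = 3.019e+04 s = 0.3494 d.
C = 2.613·exp(−0.34·0.3494) = 2.613·0.888 = 2.32 mg/L.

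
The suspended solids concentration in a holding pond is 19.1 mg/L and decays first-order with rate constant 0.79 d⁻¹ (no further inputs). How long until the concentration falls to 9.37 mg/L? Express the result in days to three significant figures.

t = ln(C₀/C)/k = ln(19.1/9.37)/0.79 = 0.7122/0.79 = 0.9015 d.

0.901 d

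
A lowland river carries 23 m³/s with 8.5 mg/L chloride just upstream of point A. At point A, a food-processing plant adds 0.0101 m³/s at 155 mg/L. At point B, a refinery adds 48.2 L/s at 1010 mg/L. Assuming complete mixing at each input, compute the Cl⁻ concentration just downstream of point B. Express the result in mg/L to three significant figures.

After input A: C = (23·8.5 + 0.0101·155) / 23.01 = 8.564 mg/L.
48.2 L/s = 0.0482 m³/s.
After input B: C = (23.01·8.564 + 0.0482·1010) / 23.06 = 10.66 mg/L.

10.7 mg/L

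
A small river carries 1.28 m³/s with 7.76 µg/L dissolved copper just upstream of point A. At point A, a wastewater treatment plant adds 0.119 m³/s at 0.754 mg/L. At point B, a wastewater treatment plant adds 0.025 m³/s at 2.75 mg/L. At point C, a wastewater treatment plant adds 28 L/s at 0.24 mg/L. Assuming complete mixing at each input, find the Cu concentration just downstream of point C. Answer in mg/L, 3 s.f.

0.121 mg/L

7.76 µg/L = 0.00776 mg/L.
After input A: C = (1.28·0.00776 + 0.119·0.754) / 1.399 = 0.07124 mg/L.
After input B: C = (1.399·0.07124 + 0.025·2.75) / 1.424 = 0.1183 mg/L.
28 L/s = 0.028 m³/s.
After input C: C = (1.424·0.1183 + 0.028·0.24) / 1.452 = 0.1206 mg/L.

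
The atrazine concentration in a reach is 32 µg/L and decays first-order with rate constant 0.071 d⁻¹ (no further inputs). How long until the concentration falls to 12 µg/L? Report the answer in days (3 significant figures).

t = ln(C₀/C)/k = ln(32/12)/0.071 = 0.9808/0.071 = 13.81 d.

13.8 d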